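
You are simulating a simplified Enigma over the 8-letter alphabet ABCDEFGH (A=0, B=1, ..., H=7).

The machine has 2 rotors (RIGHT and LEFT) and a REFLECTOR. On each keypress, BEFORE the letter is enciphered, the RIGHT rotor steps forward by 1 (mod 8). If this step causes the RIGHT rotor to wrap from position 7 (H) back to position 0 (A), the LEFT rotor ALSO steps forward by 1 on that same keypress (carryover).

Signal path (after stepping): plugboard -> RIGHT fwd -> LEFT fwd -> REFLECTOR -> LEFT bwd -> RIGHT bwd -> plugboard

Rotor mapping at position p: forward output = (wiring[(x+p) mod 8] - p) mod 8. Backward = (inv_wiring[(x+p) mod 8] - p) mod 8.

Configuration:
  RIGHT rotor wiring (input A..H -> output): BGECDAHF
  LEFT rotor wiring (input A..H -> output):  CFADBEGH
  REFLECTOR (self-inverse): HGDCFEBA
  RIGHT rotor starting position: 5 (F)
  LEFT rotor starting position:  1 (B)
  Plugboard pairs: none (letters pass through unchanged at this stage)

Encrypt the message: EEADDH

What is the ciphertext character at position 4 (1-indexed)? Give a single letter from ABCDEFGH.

Char 1 ('E'): step: R->6, L=1; E->plug->E->R->G->L->G->refl->B->L'->H->R'->B->plug->B
Char 2 ('E'): step: R->7, L=1; E->plug->E->R->D->L->A->refl->H->L'->B->R'->G->plug->G
Char 3 ('A'): step: R->0, L->2 (L advanced); A->plug->A->R->B->L->B->refl->G->L'->A->R'->F->plug->F
Char 4 ('D'): step: R->1, L=2; D->plug->D->R->C->L->H->refl->A->L'->G->R'->F->plug->F

F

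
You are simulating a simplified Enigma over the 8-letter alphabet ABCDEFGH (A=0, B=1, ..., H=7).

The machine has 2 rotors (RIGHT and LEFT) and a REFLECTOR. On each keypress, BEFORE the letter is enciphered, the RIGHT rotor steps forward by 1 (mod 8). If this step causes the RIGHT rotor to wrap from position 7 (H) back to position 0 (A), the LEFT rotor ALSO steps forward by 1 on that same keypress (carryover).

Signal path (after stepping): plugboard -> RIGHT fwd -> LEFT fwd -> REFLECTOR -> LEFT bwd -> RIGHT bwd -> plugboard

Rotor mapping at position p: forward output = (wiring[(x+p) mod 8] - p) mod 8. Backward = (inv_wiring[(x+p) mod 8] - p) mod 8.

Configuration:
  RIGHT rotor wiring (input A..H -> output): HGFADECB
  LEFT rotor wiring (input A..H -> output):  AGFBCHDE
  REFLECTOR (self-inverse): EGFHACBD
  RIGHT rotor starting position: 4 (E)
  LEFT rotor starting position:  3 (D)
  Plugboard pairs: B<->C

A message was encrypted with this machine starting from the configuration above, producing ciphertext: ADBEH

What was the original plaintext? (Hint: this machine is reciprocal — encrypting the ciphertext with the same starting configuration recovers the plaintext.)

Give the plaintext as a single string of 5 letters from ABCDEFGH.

Answer: CAGFG

Derivation:
Char 1 ('A'): step: R->5, L=3; A->plug->A->R->H->L->C->refl->F->L'->F->R'->B->plug->C
Char 2 ('D'): step: R->6, L=3; D->plug->D->R->A->L->G->refl->B->L'->E->R'->A->plug->A
Char 3 ('B'): step: R->7, L=3; B->plug->C->R->H->L->C->refl->F->L'->F->R'->G->plug->G
Char 4 ('E'): step: R->0, L->4 (L advanced); E->plug->E->R->D->L->A->refl->E->L'->E->R'->F->plug->F
Char 5 ('H'): step: R->1, L=4; H->plug->H->R->G->L->B->refl->G->L'->A->R'->G->plug->G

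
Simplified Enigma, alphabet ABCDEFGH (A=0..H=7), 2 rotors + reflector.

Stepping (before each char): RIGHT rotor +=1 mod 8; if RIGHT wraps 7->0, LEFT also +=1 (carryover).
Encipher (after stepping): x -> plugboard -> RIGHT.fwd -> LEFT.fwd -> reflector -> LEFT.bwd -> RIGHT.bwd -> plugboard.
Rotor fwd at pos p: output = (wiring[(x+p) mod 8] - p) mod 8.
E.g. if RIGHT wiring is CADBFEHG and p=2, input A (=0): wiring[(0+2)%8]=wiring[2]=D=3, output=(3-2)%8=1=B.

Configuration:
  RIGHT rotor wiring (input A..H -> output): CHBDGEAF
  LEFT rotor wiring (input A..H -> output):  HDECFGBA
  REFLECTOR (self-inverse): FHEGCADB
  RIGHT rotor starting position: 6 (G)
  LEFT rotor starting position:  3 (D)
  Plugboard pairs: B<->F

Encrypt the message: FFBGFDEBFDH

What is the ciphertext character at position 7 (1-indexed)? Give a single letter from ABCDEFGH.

Char 1 ('F'): step: R->7, L=3; F->plug->B->R->D->L->G->refl->D->L'->C->R'->D->plug->D
Char 2 ('F'): step: R->0, L->4 (L advanced); F->plug->B->R->H->L->G->refl->D->L'->E->R'->F->plug->B
Char 3 ('B'): step: R->1, L=4; B->plug->F->R->H->L->G->refl->D->L'->E->R'->G->plug->G
Char 4 ('G'): step: R->2, L=4; G->plug->G->R->A->L->B->refl->H->L'->F->R'->H->plug->H
Char 5 ('F'): step: R->3, L=4; F->plug->B->R->D->L->E->refl->C->L'->B->R'->C->plug->C
Char 6 ('D'): step: R->4, L=4; D->plug->D->R->B->L->C->refl->E->L'->D->R'->F->plug->B
Char 7 ('E'): step: R->5, L=4; E->plug->E->R->C->L->F->refl->A->L'->G->R'->G->plug->G

G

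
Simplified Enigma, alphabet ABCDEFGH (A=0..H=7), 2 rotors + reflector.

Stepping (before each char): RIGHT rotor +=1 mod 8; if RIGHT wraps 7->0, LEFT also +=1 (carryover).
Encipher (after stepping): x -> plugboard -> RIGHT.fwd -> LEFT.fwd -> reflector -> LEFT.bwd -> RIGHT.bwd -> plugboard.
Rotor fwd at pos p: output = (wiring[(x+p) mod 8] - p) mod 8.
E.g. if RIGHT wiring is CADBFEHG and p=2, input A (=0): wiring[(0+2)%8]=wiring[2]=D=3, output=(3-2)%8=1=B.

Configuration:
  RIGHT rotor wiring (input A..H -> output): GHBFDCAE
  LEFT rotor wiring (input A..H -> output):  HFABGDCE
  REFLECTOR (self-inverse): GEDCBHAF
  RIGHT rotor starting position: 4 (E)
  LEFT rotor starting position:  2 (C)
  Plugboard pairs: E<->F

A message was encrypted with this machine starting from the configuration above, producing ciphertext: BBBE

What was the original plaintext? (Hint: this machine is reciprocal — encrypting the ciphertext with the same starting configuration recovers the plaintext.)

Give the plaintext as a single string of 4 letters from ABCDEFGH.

Answer: FDAG

Derivation:
Char 1 ('B'): step: R->5, L=2; B->plug->B->R->D->L->B->refl->E->L'->C->R'->E->plug->F
Char 2 ('B'): step: R->6, L=2; B->plug->B->R->G->L->F->refl->H->L'->B->R'->D->plug->D
Char 3 ('B'): step: R->7, L=2; B->plug->B->R->H->L->D->refl->C->L'->F->R'->A->plug->A
Char 4 ('E'): step: R->0, L->3 (L advanced); E->plug->F->R->C->L->A->refl->G->L'->A->R'->G->plug->G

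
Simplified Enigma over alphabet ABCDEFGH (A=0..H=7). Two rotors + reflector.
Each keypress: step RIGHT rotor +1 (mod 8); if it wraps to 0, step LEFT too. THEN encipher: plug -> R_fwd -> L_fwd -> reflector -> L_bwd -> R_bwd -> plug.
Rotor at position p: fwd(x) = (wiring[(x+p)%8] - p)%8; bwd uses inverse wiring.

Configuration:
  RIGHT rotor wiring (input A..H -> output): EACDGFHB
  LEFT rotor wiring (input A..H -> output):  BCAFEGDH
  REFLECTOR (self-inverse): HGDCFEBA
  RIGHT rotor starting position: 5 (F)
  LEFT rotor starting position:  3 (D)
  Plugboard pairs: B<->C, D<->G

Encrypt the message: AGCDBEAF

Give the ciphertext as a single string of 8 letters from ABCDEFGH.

Char 1 ('A'): step: R->6, L=3; A->plug->A->R->B->L->B->refl->G->L'->F->R'->F->plug->F
Char 2 ('G'): step: R->7, L=3; G->plug->D->R->D->L->A->refl->H->L'->G->R'->G->plug->D
Char 3 ('C'): step: R->0, L->4 (L advanced); C->plug->B->R->A->L->A->refl->H->L'->C->R'->C->plug->B
Char 4 ('D'): step: R->1, L=4; D->plug->G->R->A->L->A->refl->H->L'->C->R'->C->plug->B
Char 5 ('B'): step: R->2, L=4; B->plug->C->R->E->L->F->refl->E->L'->G->R'->H->plug->H
Char 6 ('E'): step: R->3, L=4; E->plug->E->R->G->L->E->refl->F->L'->E->R'->D->plug->G
Char 7 ('A'): step: R->4, L=4; A->plug->A->R->C->L->H->refl->A->L'->A->R'->E->plug->E
Char 8 ('F'): step: R->5, L=4; F->plug->F->R->F->L->G->refl->B->L'->H->R'->D->plug->G

Answer: FDBBHGEG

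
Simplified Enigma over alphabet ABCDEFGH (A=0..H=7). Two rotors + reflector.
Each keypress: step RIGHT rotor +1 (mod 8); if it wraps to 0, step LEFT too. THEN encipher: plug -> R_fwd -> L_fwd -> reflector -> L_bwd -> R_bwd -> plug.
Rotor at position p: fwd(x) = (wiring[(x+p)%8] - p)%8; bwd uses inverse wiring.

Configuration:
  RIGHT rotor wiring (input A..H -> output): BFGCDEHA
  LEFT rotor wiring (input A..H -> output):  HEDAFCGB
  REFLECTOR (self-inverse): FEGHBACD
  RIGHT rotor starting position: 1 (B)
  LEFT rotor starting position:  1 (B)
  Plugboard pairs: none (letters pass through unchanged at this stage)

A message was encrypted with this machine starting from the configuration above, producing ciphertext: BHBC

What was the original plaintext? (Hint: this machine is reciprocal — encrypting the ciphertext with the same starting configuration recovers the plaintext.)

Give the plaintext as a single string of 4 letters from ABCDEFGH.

Answer: DDGD

Derivation:
Char 1 ('B'): step: R->2, L=1; B->plug->B->R->A->L->D->refl->H->L'->C->R'->D->plug->D
Char 2 ('H'): step: R->3, L=1; H->plug->H->R->D->L->E->refl->B->L'->E->R'->D->plug->D
Char 3 ('B'): step: R->4, L=1; B->plug->B->R->A->L->D->refl->H->L'->C->R'->G->plug->G
Char 4 ('C'): step: R->5, L=1; C->plug->C->R->D->L->E->refl->B->L'->E->R'->D->plug->D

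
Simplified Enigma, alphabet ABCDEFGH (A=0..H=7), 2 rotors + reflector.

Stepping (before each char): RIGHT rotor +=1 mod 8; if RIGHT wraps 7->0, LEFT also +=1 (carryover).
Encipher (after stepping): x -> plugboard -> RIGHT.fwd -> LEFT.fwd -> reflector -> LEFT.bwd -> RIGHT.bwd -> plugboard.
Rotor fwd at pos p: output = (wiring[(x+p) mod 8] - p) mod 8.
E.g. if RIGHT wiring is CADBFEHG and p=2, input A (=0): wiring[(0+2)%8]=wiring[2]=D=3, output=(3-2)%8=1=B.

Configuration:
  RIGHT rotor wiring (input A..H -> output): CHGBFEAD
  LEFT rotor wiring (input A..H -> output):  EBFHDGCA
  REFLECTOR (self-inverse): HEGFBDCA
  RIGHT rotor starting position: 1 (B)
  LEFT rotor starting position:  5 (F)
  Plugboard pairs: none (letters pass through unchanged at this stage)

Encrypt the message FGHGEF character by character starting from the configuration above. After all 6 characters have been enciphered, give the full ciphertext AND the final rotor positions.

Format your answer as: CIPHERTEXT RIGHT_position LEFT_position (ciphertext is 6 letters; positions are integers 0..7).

Answer: DEFHCD 7 5

Derivation:
Char 1 ('F'): step: R->2, L=5; F->plug->F->R->B->L->F->refl->D->L'->C->R'->D->plug->D
Char 2 ('G'): step: R->3, L=5; G->plug->G->R->E->L->E->refl->B->L'->A->R'->E->plug->E
Char 3 ('H'): step: R->4, L=5; H->plug->H->R->F->L->A->refl->H->L'->D->R'->F->plug->F
Char 4 ('G'): step: R->5, L=5; G->plug->G->R->E->L->E->refl->B->L'->A->R'->H->plug->H
Char 5 ('E'): step: R->6, L=5; E->plug->E->R->A->L->B->refl->E->L'->E->R'->C->plug->C
Char 6 ('F'): step: R->7, L=5; F->plug->F->R->G->L->C->refl->G->L'->H->R'->D->plug->D
Final: ciphertext=DEFHCD, RIGHT=7, LEFT=5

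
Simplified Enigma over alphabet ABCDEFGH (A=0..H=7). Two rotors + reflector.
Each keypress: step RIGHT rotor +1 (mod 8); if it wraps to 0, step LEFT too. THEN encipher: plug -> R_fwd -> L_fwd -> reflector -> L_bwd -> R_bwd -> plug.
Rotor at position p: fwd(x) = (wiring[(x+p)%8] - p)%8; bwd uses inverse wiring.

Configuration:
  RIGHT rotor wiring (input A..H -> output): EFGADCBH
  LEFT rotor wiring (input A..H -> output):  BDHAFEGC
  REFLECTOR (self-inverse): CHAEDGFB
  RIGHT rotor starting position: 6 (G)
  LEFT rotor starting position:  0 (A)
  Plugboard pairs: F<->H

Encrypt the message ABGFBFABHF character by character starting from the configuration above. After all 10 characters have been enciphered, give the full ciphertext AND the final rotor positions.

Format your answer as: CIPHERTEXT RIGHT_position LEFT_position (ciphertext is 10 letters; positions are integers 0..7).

Char 1 ('A'): step: R->7, L=0; A->plug->A->R->A->L->B->refl->H->L'->C->R'->H->plug->F
Char 2 ('B'): step: R->0, L->1 (L advanced); B->plug->B->R->F->L->F->refl->G->L'->B->R'->G->plug->G
Char 3 ('G'): step: R->1, L=1; G->plug->G->R->G->L->B->refl->H->L'->C->R'->D->plug->D
Char 4 ('F'): step: R->2, L=1; F->plug->H->R->D->L->E->refl->D->L'->E->R'->A->plug->A
Char 5 ('B'): step: R->3, L=1; B->plug->B->R->A->L->C->refl->A->L'->H->R'->C->plug->C
Char 6 ('F'): step: R->4, L=1; F->plug->H->R->E->L->D->refl->E->L'->D->R'->D->plug->D
Char 7 ('A'): step: R->5, L=1; A->plug->A->R->F->L->F->refl->G->L'->B->R'->F->plug->H
Char 8 ('B'): step: R->6, L=1; B->plug->B->R->B->L->G->refl->F->L'->F->R'->G->plug->G
Char 9 ('H'): step: R->7, L=1; H->plug->F->R->E->L->D->refl->E->L'->D->R'->G->plug->G
Char 10 ('F'): step: R->0, L->2 (L advanced); F->plug->H->R->H->L->B->refl->H->L'->G->R'->C->plug->C
Final: ciphertext=FGDACDHGGC, RIGHT=0, LEFT=2

Answer: FGDACDHGGC 0 2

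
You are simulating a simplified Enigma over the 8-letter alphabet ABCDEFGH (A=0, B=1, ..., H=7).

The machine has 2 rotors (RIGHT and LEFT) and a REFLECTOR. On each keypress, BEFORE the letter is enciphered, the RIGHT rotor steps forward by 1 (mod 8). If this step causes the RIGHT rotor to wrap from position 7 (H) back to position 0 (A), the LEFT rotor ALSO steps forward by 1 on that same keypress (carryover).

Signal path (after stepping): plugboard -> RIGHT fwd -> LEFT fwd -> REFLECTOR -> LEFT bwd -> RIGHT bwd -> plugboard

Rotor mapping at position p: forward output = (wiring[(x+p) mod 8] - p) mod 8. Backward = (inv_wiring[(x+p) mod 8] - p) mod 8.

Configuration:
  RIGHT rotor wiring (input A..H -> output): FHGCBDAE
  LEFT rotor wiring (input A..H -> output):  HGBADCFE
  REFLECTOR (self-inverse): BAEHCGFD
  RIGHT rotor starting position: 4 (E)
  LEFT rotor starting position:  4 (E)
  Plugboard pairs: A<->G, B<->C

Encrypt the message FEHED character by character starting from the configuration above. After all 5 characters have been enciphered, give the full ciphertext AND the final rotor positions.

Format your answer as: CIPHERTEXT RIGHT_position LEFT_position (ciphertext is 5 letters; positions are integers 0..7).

Char 1 ('F'): step: R->5, L=4; F->plug->F->R->B->L->G->refl->F->L'->G->R'->A->plug->G
Char 2 ('E'): step: R->6, L=4; E->plug->E->R->A->L->H->refl->D->L'->E->R'->F->plug->F
Char 3 ('H'): step: R->7, L=4; H->plug->H->R->B->L->G->refl->F->L'->G->R'->B->plug->C
Char 4 ('E'): step: R->0, L->5 (L advanced); E->plug->E->R->B->L->A->refl->B->L'->E->R'->H->plug->H
Char 5 ('D'): step: R->1, L=5; D->plug->D->R->A->L->F->refl->G->L'->H->R'->F->plug->F
Final: ciphertext=GFCHF, RIGHT=1, LEFT=5

Answer: GFCHF 1 5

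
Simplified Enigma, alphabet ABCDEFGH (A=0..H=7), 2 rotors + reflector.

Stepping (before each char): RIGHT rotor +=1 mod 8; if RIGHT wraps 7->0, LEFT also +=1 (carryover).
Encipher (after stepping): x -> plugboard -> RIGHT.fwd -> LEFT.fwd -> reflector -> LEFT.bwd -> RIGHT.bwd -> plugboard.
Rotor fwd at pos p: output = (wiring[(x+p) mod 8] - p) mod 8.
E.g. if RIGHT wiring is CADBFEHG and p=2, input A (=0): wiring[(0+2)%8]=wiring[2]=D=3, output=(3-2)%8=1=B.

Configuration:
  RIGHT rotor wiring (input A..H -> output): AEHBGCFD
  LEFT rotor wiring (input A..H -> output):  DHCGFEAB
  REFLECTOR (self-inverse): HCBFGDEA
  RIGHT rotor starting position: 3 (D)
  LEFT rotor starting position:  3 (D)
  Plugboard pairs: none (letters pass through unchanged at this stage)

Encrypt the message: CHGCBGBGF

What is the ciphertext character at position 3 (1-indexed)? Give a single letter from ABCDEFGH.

Char 1 ('C'): step: R->4, L=3; C->plug->C->R->B->L->C->refl->B->L'->C->R'->A->plug->A
Char 2 ('H'): step: R->5, L=3; H->plug->H->R->B->L->C->refl->B->L'->C->R'->F->plug->F
Char 3 ('G'): step: R->6, L=3; G->plug->G->R->A->L->D->refl->F->L'->D->R'->F->plug->F

F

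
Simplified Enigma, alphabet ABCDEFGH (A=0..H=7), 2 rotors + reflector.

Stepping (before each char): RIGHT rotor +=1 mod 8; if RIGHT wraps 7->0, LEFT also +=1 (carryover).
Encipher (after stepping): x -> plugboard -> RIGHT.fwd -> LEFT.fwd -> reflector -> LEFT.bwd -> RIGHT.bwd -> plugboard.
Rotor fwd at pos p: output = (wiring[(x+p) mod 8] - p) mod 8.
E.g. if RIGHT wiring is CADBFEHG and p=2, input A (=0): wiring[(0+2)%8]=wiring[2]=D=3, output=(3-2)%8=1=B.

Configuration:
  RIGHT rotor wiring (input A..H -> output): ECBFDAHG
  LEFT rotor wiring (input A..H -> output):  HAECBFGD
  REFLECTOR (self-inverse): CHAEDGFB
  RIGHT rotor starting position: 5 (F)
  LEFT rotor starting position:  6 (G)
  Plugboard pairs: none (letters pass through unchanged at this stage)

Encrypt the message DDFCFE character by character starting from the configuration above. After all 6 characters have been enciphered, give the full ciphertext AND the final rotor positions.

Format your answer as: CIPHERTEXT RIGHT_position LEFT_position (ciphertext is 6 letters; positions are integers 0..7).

Answer: AAABHH 3 7

Derivation:
Char 1 ('D'): step: R->6, L=6; D->plug->D->R->E->L->G->refl->F->L'->B->R'->A->plug->A
Char 2 ('D'): step: R->7, L=6; D->plug->D->R->C->L->B->refl->H->L'->H->R'->A->plug->A
Char 3 ('F'): step: R->0, L->7 (L advanced); F->plug->F->R->A->L->E->refl->D->L'->E->R'->A->plug->A
Char 4 ('C'): step: R->1, L=7; C->plug->C->R->E->L->D->refl->E->L'->A->R'->B->plug->B
Char 5 ('F'): step: R->2, L=7; F->plug->F->R->E->L->D->refl->E->L'->A->R'->H->plug->H
Char 6 ('E'): step: R->3, L=7; E->plug->E->R->D->L->F->refl->G->L'->G->R'->H->plug->H
Final: ciphertext=AAABHH, RIGHT=3, LEFT=7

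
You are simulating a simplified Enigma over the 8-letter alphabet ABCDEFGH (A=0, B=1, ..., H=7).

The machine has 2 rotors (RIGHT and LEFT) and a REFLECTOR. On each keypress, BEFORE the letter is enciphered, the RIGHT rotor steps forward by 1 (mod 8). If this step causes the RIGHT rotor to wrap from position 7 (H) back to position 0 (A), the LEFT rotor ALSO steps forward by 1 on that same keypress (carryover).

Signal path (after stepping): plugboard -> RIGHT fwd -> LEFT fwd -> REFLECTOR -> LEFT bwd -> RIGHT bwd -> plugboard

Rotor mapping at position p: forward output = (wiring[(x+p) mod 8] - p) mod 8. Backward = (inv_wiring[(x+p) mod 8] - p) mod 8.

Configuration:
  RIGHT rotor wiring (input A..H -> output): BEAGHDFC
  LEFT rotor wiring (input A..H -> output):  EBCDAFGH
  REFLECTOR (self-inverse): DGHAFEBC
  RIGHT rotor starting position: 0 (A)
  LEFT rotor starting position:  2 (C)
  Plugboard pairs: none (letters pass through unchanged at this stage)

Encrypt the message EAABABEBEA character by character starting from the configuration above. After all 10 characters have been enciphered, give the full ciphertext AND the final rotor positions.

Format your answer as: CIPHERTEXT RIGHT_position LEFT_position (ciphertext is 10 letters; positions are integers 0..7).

Char 1 ('E'): step: R->1, L=2; E->plug->E->R->C->L->G->refl->B->L'->B->R'->G->plug->G
Char 2 ('A'): step: R->2, L=2; A->plug->A->R->G->L->C->refl->H->L'->H->R'->G->plug->G
Char 3 ('A'): step: R->3, L=2; A->plug->A->R->D->L->D->refl->A->L'->A->R'->C->plug->C
Char 4 ('B'): step: R->4, L=2; B->plug->B->R->H->L->H->refl->C->L'->G->R'->D->plug->D
Char 5 ('A'): step: R->5, L=2; A->plug->A->R->G->L->C->refl->H->L'->H->R'->E->plug->E
Char 6 ('B'): step: R->6, L=2; B->plug->B->R->E->L->E->refl->F->L'->F->R'->H->plug->H
Char 7 ('E'): step: R->7, L=2; E->plug->E->R->H->L->H->refl->C->L'->G->R'->H->plug->H
Char 8 ('B'): step: R->0, L->3 (L advanced); B->plug->B->R->E->L->E->refl->F->L'->B->R'->A->plug->A
Char 9 ('E'): step: R->1, L=3; E->plug->E->R->C->L->C->refl->H->L'->H->R'->B->plug->B
Char 10 ('A'): step: R->2, L=3; A->plug->A->R->G->L->G->refl->B->L'->F->R'->C->plug->C
Final: ciphertext=GGCDEHHABC, RIGHT=2, LEFT=3

Answer: GGCDEHHABC 2 3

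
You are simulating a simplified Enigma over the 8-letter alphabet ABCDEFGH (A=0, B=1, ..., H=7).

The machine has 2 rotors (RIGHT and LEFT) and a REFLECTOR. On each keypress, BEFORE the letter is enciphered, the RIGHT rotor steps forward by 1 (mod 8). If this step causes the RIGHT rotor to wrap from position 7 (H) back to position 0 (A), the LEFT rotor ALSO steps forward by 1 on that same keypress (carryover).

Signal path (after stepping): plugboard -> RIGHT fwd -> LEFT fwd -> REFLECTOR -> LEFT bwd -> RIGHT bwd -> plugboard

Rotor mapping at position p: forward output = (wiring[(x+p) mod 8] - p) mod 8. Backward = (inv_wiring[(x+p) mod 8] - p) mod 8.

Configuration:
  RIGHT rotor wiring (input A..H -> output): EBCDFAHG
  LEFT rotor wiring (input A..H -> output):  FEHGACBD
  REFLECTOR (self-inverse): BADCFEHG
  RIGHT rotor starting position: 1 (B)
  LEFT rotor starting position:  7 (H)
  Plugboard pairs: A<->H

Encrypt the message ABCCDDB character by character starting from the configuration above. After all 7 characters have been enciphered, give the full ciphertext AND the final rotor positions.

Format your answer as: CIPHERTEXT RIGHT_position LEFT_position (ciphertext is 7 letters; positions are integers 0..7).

Answer: DHFEFBF 0 0

Derivation:
Char 1 ('A'): step: R->2, L=7; A->plug->H->R->H->L->C->refl->D->L'->G->R'->D->plug->D
Char 2 ('B'): step: R->3, L=7; B->plug->B->R->C->L->F->refl->E->L'->A->R'->A->plug->H
Char 3 ('C'): step: R->4, L=7; C->plug->C->R->D->L->A->refl->B->L'->F->R'->F->plug->F
Char 4 ('C'): step: R->5, L=7; C->plug->C->R->B->L->G->refl->H->L'->E->R'->E->plug->E
Char 5 ('D'): step: R->6, L=7; D->plug->D->R->D->L->A->refl->B->L'->F->R'->F->plug->F
Char 6 ('D'): step: R->7, L=7; D->plug->D->R->D->L->A->refl->B->L'->F->R'->B->plug->B
Char 7 ('B'): step: R->0, L->0 (L advanced); B->plug->B->R->B->L->E->refl->F->L'->A->R'->F->plug->F
Final: ciphertext=DHFEFBF, RIGHT=0, LEFT=0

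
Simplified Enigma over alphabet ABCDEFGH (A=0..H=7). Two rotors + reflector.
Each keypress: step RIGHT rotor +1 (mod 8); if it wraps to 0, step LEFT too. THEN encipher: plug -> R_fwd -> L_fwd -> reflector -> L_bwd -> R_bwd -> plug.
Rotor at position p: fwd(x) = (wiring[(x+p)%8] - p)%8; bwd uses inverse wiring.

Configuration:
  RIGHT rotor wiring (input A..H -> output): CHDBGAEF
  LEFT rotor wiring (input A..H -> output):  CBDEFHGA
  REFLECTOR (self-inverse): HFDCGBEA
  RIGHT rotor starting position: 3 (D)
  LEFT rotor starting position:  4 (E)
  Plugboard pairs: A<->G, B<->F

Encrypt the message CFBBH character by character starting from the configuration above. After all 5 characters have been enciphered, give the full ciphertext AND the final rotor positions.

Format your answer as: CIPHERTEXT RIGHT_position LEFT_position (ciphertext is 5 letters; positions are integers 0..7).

Answer: HBCGA 0 5

Derivation:
Char 1 ('C'): step: R->4, L=4; C->plug->C->R->A->L->B->refl->F->L'->F->R'->H->plug->H
Char 2 ('F'): step: R->5, L=4; F->plug->B->R->H->L->A->refl->H->L'->G->R'->F->plug->B
Char 3 ('B'): step: R->6, L=4; B->plug->F->R->D->L->E->refl->G->L'->E->R'->C->plug->C
Char 4 ('B'): step: R->7, L=4; B->plug->F->R->H->L->A->refl->H->L'->G->R'->A->plug->G
Char 5 ('H'): step: R->0, L->5 (L advanced); H->plug->H->R->F->L->G->refl->E->L'->E->R'->G->plug->A
Final: ciphertext=HBCGA, RIGHT=0, LEFT=5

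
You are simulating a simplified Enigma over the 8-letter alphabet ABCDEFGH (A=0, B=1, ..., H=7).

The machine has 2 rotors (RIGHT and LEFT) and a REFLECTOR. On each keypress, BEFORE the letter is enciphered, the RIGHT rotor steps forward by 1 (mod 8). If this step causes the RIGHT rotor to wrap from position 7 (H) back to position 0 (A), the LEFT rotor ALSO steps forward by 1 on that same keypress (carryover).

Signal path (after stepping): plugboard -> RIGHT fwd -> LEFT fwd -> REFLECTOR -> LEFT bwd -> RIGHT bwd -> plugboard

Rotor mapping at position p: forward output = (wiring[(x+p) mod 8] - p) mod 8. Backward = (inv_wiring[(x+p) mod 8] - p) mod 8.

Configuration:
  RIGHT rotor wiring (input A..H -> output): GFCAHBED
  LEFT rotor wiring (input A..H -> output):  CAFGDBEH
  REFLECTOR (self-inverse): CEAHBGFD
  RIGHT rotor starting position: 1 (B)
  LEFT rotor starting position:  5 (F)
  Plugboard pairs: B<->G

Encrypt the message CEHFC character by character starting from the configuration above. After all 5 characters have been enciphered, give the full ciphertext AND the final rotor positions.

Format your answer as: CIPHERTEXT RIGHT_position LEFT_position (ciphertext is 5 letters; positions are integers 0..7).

Char 1 ('C'): step: R->2, L=5; C->plug->C->R->F->L->A->refl->C->L'->C->R'->E->plug->E
Char 2 ('E'): step: R->3, L=5; E->plug->E->R->A->L->E->refl->B->L'->G->R'->C->plug->C
Char 3 ('H'): step: R->4, L=5; H->plug->H->R->E->L->D->refl->H->L'->B->R'->F->plug->F
Char 4 ('F'): step: R->5, L=5; F->plug->F->R->F->L->A->refl->C->L'->C->R'->H->plug->H
Char 5 ('C'): step: R->6, L=5; C->plug->C->R->A->L->E->refl->B->L'->G->R'->A->plug->A
Final: ciphertext=ECFHA, RIGHT=6, LEFT=5

Answer: ECFHA 6 5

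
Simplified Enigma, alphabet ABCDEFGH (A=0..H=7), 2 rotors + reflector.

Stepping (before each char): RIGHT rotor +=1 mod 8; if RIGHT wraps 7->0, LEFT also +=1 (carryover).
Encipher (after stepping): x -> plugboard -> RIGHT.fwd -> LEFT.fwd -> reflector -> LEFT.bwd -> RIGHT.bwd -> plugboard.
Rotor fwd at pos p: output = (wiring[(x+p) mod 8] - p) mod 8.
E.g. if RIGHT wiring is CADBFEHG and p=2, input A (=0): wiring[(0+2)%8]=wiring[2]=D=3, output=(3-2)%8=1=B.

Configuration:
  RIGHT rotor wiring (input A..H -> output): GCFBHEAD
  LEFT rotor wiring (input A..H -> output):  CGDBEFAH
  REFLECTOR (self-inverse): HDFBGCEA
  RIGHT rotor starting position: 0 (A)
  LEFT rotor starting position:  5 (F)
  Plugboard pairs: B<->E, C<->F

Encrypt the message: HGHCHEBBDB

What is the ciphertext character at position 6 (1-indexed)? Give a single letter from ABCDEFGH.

Char 1 ('H'): step: R->1, L=5; H->plug->H->R->F->L->G->refl->E->L'->G->R'->D->plug->D
Char 2 ('G'): step: R->2, L=5; G->plug->G->R->E->L->B->refl->D->L'->B->R'->F->plug->C
Char 3 ('H'): step: R->3, L=5; H->plug->H->R->C->L->C->refl->F->L'->D->R'->F->plug->C
Char 4 ('C'): step: R->4, L=5; C->plug->F->R->G->L->E->refl->G->L'->F->R'->H->plug->H
Char 5 ('H'): step: R->5, L=5; H->plug->H->R->C->L->C->refl->F->L'->D->R'->B->plug->E
Char 6 ('E'): step: R->6, L=5; E->plug->B->R->F->L->G->refl->E->L'->G->R'->H->plug->H

H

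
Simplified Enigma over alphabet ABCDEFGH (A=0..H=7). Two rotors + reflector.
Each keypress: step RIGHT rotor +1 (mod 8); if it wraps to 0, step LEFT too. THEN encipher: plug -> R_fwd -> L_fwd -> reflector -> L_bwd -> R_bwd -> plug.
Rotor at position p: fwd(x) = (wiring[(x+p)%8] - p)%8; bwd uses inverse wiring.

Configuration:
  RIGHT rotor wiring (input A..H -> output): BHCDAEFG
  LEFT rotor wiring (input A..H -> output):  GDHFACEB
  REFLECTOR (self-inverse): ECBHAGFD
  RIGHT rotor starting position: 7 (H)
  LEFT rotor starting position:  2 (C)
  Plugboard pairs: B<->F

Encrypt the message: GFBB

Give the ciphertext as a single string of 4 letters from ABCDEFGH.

Answer: CBFH

Derivation:
Char 1 ('G'): step: R->0, L->3 (L advanced); G->plug->G->R->F->L->D->refl->H->L'->C->R'->C->plug->C
Char 2 ('F'): step: R->1, L=3; F->plug->B->R->B->L->F->refl->G->L'->E->R'->F->plug->B
Char 3 ('B'): step: R->2, L=3; B->plug->F->R->E->L->G->refl->F->L'->B->R'->B->plug->F
Char 4 ('B'): step: R->3, L=3; B->plug->F->R->G->L->A->refl->E->L'->H->R'->H->plug->H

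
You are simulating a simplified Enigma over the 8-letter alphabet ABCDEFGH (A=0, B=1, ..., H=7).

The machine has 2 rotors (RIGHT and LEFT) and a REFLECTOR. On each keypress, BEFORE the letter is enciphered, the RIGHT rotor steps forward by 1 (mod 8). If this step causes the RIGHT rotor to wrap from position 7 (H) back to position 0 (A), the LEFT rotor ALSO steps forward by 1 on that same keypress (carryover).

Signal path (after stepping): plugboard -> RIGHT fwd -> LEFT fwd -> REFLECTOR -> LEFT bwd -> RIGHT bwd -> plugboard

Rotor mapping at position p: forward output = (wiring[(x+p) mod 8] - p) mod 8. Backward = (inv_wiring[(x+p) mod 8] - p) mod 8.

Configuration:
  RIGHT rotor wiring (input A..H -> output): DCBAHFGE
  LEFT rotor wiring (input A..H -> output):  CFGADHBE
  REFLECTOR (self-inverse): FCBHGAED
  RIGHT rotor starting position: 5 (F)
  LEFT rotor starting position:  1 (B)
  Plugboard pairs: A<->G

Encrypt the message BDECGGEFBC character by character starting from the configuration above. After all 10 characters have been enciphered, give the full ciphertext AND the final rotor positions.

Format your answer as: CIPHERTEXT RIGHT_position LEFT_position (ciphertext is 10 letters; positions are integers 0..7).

Answer: FAHEECHCEA 7 2

Derivation:
Char 1 ('B'): step: R->6, L=1; B->plug->B->R->G->L->D->refl->H->L'->C->R'->F->plug->F
Char 2 ('D'): step: R->7, L=1; D->plug->D->R->C->L->H->refl->D->L'->G->R'->G->plug->A
Char 3 ('E'): step: R->0, L->2 (L advanced); E->plug->E->R->H->L->D->refl->H->L'->E->R'->H->plug->H
Char 4 ('C'): step: R->1, L=2; C->plug->C->R->H->L->D->refl->H->L'->E->R'->E->plug->E
Char 5 ('G'): step: R->2, L=2; G->plug->A->R->H->L->D->refl->H->L'->E->R'->E->plug->E
Char 6 ('G'): step: R->3, L=2; G->plug->A->R->F->L->C->refl->B->L'->C->R'->C->plug->C
Char 7 ('E'): step: R->4, L=2; E->plug->E->R->H->L->D->refl->H->L'->E->R'->H->plug->H
Char 8 ('F'): step: R->5, L=2; F->plug->F->R->E->L->H->refl->D->L'->H->R'->C->plug->C
Char 9 ('B'): step: R->6, L=2; B->plug->B->R->G->L->A->refl->F->L'->D->R'->E->plug->E
Char 10 ('C'): step: R->7, L=2; C->plug->C->R->D->L->F->refl->A->L'->G->R'->G->plug->A
Final: ciphertext=FAHEECHCEA, RIGHT=7, LEFT=2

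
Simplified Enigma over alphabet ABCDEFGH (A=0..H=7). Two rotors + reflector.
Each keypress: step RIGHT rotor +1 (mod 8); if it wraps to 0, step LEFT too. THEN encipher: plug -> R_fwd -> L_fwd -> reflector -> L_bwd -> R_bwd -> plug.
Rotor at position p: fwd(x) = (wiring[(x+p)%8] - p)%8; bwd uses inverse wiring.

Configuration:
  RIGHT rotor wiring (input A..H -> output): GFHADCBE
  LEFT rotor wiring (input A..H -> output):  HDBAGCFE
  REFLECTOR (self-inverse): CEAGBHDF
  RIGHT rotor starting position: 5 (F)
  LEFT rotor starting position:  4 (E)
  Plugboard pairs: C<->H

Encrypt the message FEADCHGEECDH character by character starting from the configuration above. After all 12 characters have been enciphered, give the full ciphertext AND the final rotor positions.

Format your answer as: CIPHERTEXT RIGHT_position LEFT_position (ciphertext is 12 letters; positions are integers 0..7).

Char 1 ('F'): step: R->6, L=4; F->plug->F->R->C->L->B->refl->E->L'->H->R'->D->plug->D
Char 2 ('E'): step: R->7, L=4; E->plug->E->R->B->L->G->refl->D->L'->E->R'->F->plug->F
Char 3 ('A'): step: R->0, L->5 (L advanced); A->plug->A->R->G->L->D->refl->G->L'->E->R'->H->plug->C
Char 4 ('D'): step: R->1, L=5; D->plug->D->R->C->L->H->refl->F->L'->A->R'->F->plug->F
Char 5 ('C'): step: R->2, L=5; C->plug->H->R->D->L->C->refl->A->L'->B->R'->C->plug->H
Char 6 ('H'): step: R->3, L=5; H->plug->C->R->H->L->B->refl->E->L'->F->R'->A->plug->A
Char 7 ('G'): step: R->4, L=5; G->plug->G->R->D->L->C->refl->A->L'->B->R'->F->plug->F
Char 8 ('E'): step: R->5, L=5; E->plug->E->R->A->L->F->refl->H->L'->C->R'->F->plug->F
Char 9 ('E'): step: R->6, L=5; E->plug->E->R->B->L->A->refl->C->L'->D->R'->A->plug->A
Char 10 ('C'): step: R->7, L=5; C->plug->H->R->C->L->H->refl->F->L'->A->R'->D->plug->D
Char 11 ('D'): step: R->0, L->6 (L advanced); D->plug->D->R->A->L->H->refl->F->L'->D->R'->E->plug->E
Char 12 ('H'): step: R->1, L=6; H->plug->C->R->H->L->E->refl->B->L'->C->R'->D->plug->D
Final: ciphertext=DFCFHAFFADED, RIGHT=1, LEFT=6

Answer: DFCFHAFFADED 1 6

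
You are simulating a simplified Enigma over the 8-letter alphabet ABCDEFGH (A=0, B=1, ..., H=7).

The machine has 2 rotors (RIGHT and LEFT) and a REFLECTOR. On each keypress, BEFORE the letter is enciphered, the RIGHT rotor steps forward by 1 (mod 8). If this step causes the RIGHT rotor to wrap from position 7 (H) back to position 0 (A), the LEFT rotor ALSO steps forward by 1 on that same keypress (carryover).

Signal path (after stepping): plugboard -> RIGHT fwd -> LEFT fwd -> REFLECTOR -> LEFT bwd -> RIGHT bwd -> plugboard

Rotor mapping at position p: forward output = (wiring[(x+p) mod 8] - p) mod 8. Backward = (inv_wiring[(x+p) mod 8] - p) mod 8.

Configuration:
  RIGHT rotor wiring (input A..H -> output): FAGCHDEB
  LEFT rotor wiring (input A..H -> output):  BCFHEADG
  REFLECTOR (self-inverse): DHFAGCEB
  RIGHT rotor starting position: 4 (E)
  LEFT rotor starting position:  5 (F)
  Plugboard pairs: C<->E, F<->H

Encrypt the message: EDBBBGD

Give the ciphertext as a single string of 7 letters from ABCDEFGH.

Answer: AEGCFFH

Derivation:
Char 1 ('E'): step: R->5, L=5; E->plug->C->R->E->L->F->refl->C->L'->G->R'->A->plug->A
Char 2 ('D'): step: R->6, L=5; D->plug->D->R->C->L->B->refl->H->L'->H->R'->C->plug->E
Char 3 ('B'): step: R->7, L=5; B->plug->B->R->G->L->C->refl->F->L'->E->R'->G->plug->G
Char 4 ('B'): step: R->0, L->6 (L advanced); B->plug->B->R->A->L->F->refl->C->L'->H->R'->E->plug->C
Char 5 ('B'): step: R->1, L=6; B->plug->B->R->F->L->B->refl->H->L'->E->R'->H->plug->F
Char 6 ('G'): step: R->2, L=6; G->plug->G->R->D->L->E->refl->G->L'->G->R'->H->plug->F
Char 7 ('D'): step: R->3, L=6; D->plug->D->R->B->L->A->refl->D->L'->C->R'->F->plug->H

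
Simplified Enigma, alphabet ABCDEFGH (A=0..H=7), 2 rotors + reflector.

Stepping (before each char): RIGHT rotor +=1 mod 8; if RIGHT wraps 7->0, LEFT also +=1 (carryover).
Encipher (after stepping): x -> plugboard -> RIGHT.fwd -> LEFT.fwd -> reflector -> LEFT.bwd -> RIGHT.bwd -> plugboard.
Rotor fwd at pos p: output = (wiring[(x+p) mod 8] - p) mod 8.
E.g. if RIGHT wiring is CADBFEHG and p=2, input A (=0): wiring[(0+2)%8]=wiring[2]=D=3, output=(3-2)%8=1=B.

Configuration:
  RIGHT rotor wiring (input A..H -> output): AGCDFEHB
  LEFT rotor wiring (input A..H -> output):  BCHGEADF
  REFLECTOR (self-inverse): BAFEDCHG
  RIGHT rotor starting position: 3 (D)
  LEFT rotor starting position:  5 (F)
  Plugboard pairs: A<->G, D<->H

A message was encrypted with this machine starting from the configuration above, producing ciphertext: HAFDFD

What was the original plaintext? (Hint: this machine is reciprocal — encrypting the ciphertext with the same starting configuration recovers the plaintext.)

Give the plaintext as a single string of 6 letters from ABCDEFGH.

Answer: EBEHEA

Derivation:
Char 1 ('H'): step: R->4, L=5; H->plug->D->R->F->L->C->refl->F->L'->E->R'->E->plug->E
Char 2 ('A'): step: R->5, L=5; A->plug->G->R->G->L->B->refl->A->L'->C->R'->B->plug->B
Char 3 ('F'): step: R->6, L=5; F->plug->F->R->F->L->C->refl->F->L'->E->R'->E->plug->E
Char 4 ('D'): step: R->7, L=5; D->plug->H->R->A->L->D->refl->E->L'->D->R'->D->plug->H
Char 5 ('F'): step: R->0, L->6 (L advanced); F->plug->F->R->E->L->B->refl->A->L'->F->R'->E->plug->E
Char 6 ('D'): step: R->1, L=6; D->plug->H->R->H->L->C->refl->F->L'->A->R'->G->plug->A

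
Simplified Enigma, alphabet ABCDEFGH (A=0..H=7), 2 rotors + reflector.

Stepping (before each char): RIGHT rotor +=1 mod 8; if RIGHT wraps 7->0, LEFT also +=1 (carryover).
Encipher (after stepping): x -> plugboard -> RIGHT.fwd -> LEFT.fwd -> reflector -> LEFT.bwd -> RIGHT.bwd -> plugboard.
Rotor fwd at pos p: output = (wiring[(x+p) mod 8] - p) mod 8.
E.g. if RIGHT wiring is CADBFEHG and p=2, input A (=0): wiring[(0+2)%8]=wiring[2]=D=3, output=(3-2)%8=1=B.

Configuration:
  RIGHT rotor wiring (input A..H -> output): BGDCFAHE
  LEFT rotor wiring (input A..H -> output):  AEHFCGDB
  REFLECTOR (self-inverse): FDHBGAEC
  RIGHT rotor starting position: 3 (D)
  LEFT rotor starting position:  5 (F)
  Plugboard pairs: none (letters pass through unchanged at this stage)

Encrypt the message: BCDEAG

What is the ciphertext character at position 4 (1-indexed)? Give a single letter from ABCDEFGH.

Char 1 ('B'): step: R->4, L=5; B->plug->B->R->E->L->H->refl->C->L'->F->R'->E->plug->E
Char 2 ('C'): step: R->5, L=5; C->plug->C->R->H->L->F->refl->A->L'->G->R'->F->plug->F
Char 3 ('D'): step: R->6, L=5; D->plug->D->R->A->L->B->refl->D->L'->D->R'->C->plug->C
Char 4 ('E'): step: R->7, L=5; E->plug->E->R->D->L->D->refl->B->L'->A->R'->H->plug->H

H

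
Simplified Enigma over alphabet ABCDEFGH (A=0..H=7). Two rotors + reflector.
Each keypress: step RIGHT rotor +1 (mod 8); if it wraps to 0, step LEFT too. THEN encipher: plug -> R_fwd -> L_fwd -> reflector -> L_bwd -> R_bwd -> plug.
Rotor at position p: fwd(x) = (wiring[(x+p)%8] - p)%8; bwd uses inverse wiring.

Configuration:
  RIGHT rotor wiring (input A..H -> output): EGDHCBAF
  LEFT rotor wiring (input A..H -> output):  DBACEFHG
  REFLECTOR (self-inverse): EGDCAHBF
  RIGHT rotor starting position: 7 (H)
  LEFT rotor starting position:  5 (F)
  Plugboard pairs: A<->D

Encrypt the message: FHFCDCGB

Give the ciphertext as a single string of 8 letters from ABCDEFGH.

Answer: HGHHEFHH

Derivation:
Char 1 ('F'): step: R->0, L->6 (L advanced); F->plug->F->R->B->L->A->refl->E->L'->F->R'->H->plug->H
Char 2 ('H'): step: R->1, L=6; H->plug->H->R->D->L->D->refl->C->L'->E->R'->G->plug->G
Char 3 ('F'): step: R->2, L=6; F->plug->F->R->D->L->D->refl->C->L'->E->R'->H->plug->H
Char 4 ('C'): step: R->3, L=6; C->plug->C->R->G->L->G->refl->B->L'->A->R'->H->plug->H
Char 5 ('D'): step: R->4, L=6; D->plug->A->R->G->L->G->refl->B->L'->A->R'->E->plug->E
Char 6 ('C'): step: R->5, L=6; C->plug->C->R->A->L->B->refl->G->L'->G->R'->F->plug->F
Char 7 ('G'): step: R->6, L=6; G->plug->G->R->E->L->C->refl->D->L'->D->R'->H->plug->H
Char 8 ('B'): step: R->7, L=6; B->plug->B->R->F->L->E->refl->A->L'->B->R'->H->plug->H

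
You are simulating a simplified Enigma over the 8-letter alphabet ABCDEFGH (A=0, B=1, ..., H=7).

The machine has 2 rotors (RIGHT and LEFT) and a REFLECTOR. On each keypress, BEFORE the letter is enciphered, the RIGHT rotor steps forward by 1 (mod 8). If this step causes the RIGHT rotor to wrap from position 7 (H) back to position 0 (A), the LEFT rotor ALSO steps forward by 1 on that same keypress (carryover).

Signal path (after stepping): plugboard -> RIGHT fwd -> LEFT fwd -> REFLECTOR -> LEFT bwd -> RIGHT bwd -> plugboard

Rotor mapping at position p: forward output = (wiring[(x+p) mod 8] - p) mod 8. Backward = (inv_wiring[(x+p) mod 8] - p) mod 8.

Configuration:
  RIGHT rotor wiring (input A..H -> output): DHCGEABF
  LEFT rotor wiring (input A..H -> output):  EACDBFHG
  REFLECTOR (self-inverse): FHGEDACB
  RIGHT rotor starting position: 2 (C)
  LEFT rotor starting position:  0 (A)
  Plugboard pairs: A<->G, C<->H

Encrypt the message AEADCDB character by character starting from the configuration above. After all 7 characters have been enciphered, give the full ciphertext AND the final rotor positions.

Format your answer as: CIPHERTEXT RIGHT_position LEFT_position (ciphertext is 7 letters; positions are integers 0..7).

Char 1 ('A'): step: R->3, L=0; A->plug->G->R->E->L->B->refl->H->L'->G->R'->D->plug->D
Char 2 ('E'): step: R->4, L=0; E->plug->E->R->H->L->G->refl->C->L'->C->R'->H->plug->C
Char 3 ('A'): step: R->5, L=0; A->plug->G->R->B->L->A->refl->F->L'->F->R'->F->plug->F
Char 4 ('D'): step: R->6, L=0; D->plug->D->R->B->L->A->refl->F->L'->F->R'->C->plug->H
Char 5 ('C'): step: R->7, L=0; C->plug->H->R->C->L->C->refl->G->L'->H->R'->E->plug->E
Char 6 ('D'): step: R->0, L->1 (L advanced); D->plug->D->R->G->L->F->refl->A->L'->D->R'->A->plug->G
Char 7 ('B'): step: R->1, L=1; B->plug->B->R->B->L->B->refl->H->L'->A->R'->F->plug->F
Final: ciphertext=DCFHEGF, RIGHT=1, LEFT=1

Answer: DCFHEGF 1 1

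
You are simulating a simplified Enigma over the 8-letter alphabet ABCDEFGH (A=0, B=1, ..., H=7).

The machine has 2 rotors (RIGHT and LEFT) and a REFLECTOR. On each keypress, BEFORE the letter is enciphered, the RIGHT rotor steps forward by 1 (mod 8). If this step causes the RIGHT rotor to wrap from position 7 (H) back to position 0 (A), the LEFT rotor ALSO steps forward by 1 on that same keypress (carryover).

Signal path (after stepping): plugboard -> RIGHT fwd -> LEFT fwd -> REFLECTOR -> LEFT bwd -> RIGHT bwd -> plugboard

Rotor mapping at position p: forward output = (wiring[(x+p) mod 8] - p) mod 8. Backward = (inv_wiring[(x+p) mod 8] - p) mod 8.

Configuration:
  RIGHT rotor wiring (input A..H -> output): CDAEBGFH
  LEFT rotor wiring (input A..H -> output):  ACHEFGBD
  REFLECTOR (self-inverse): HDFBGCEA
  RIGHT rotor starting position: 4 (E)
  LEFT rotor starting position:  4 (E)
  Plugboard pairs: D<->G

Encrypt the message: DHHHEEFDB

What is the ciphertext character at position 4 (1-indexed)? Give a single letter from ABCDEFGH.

Char 1 ('D'): step: R->5, L=4; D->plug->G->R->H->L->A->refl->H->L'->D->R'->F->plug->F
Char 2 ('H'): step: R->6, L=4; H->plug->H->R->A->L->B->refl->D->L'->G->R'->F->plug->F
Char 3 ('H'): step: R->7, L=4; H->plug->H->R->G->L->D->refl->B->L'->A->R'->A->plug->A
Char 4 ('H'): step: R->0, L->5 (L advanced); H->plug->H->R->H->L->A->refl->H->L'->G->R'->F->plug->F

F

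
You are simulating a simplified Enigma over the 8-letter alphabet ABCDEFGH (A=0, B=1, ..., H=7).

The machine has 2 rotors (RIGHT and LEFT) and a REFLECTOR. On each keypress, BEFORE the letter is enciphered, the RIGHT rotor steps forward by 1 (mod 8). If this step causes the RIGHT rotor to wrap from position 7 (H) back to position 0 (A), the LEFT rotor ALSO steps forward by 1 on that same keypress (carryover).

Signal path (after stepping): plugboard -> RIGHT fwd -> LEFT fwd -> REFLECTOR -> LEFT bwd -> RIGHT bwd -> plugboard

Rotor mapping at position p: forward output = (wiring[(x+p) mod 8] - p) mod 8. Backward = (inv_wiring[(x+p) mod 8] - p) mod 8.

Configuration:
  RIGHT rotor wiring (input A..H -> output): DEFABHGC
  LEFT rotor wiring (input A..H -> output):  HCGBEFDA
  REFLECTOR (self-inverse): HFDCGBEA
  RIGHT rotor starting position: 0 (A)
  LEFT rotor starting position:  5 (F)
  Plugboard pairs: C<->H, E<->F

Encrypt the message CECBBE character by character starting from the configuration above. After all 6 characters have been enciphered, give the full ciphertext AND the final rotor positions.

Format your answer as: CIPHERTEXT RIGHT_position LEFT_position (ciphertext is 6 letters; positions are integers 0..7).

Char 1 ('C'): step: R->1, L=5; C->plug->H->R->C->L->D->refl->C->L'->D->R'->A->plug->A
Char 2 ('E'): step: R->2, L=5; E->plug->F->R->A->L->A->refl->H->L'->H->R'->C->plug->H
Char 3 ('C'): step: R->3, L=5; C->plug->H->R->C->L->D->refl->C->L'->D->R'->D->plug->D
Char 4 ('B'): step: R->4, L=5; B->plug->B->R->D->L->C->refl->D->L'->C->R'->C->plug->H
Char 5 ('B'): step: R->5, L=5; B->plug->B->R->B->L->G->refl->E->L'->G->R'->D->plug->D
Char 6 ('E'): step: R->6, L=5; E->plug->F->R->C->L->D->refl->C->L'->D->R'->G->plug->G
Final: ciphertext=AHDHDG, RIGHT=6, LEFT=5

Answer: AHDHDG 6 5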